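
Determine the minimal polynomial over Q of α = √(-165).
m_α(x) = x^2 + 165

α satisfies α^2 + 165 = 0, so x^2 + 165 annihilates α. Since d = -165 is squarefree and ≠ 1, it is not a perfect square in Q, so x^2 + 165 has no rational root and is therefore irreducible over Q (a degree-2 polynomial over a field is irreducible iff it has no root). Hence m_α(x) = x^2 + 165.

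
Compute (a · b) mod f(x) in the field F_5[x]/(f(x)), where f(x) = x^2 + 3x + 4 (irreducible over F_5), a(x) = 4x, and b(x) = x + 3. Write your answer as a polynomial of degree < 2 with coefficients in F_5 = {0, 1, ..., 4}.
a · b ≡ 4 (mod f(x))

Multiply in F_5[x]: a(x)·b(x) = (4x)·(x + 3) = 4x^2 + 2x. This has degree ≥ 2, so divide by f(x) over F_5: 4x^2 + 2x = (4)·(x^2 + 3x + 4) + (4). Hence a·b ≡ 4 (mod f). (F_5[x]/(f) is a field with 5^2 = 25 elements since f is irreducible of degree 2.)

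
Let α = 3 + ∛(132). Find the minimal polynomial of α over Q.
m_α(x) = x^3 - 9x^2 + 27x - 159

Set β = α - 3 = ∛(132), so β^3 = 132. Then (α - 3)^3 - 132 = 0, i.e. α is a root of g(x) = (x - 3)^3 - 132 = x^3 - 9x^2 + 27x - 159. Since g(x) = h(x - 3) where h(x) = x^3 - 132, and h is irreducible over Q (because 132 is not a perfect cube, so h has no rational root, and a monic cubic with no rational root is irreducible), g is also irreducible (irreducibility is preserved under the substitution x → x - 3). Hence m_α(x) = x^3 - 9x^2 + 27x - 159.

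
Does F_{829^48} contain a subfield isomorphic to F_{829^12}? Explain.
Yes: F_{829^12} is a subfield of F_{829^48}

F_{p^m} embeds in F_{p^n} iff m | n (since F_{p^n} is the splitting field of x^(p^n) - x, and F_{p^m} ⊂ F_{p^n} forces p^n to be a power of p^m, i.e. m | n; conversely if m | n then every root of x^(p^m) - x is a root of x^(p^n) - x). Here 12 | 48 (since 48 = 4·12), so F_{829^12} is a subfield of F_{829^48}, and [F_{829^48} : F_{829^12}] = 48/12 = 4.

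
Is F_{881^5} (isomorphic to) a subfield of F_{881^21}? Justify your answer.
No: F_{881^5} is not a subfield of F_{881^21}

F_{p^m} embeds in F_{p^n} iff m | n. Here 5 ∤ 21 (since 21 = 4·5 + 1 with remainder 1 ≠ 0), so F_{881^5} is not a subfield of F_{881^21}. Equivalently: if it were, the tower law would give 5 = [F_{881^5}:F_881] dividing [F_{881^21}:F_881] = 21, contradiction.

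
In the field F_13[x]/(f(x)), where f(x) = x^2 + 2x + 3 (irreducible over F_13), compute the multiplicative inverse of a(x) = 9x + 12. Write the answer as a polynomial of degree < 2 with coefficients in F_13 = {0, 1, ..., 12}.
a(x)^(-1) ≡ 2x + 10 (mod f(x))

Since f is irreducible over F_13, F_13[x]/(f) is a field and a(x) ≠ 0 has an inverse. Apply the extended Euclidean algorithm to f(x) and a(x) in F_13[x]: f(x) = (3x + 2)·a(x) + (5). The last nonzero remainder is the constant 5 = gcd(f, a) in F_13. Back-substituting through the division chain expresses 5 = s(x)·a(x) + t(x)·f(x) with s(x) ≡ 10x + 11 (mod f), so (10x + 11)·a(x) ≡ 5 (mod f). Multiplying by 5^(-1) ≡ 8 in F_13 gives a(x)^(-1) ≡ 8·(10x + 11) ≡ 2x + 10 (mod f). Check: (9x + 12)·(2x + 10) = 5x^2 + 10x + 3 ≡ 1 (mod x^2 + 2x + 3).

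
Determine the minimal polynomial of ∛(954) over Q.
m_α(x) = x^3 - 954

α satisfies α^3 = 954, so x^3 - 954 annihilates α. By the rational root test, a rational root p/q (in lowest terms) of x^3 - 954 would satisfy p^3 = 954 q^3, forcing q = 1 and p^3 = 954; but 954 is not a perfect cube, contradiction. A monic cubic over Q with no rational root is irreducible (any nontrivial factorization would include a linear factor). Hence x^3 - 954 is the minimal polynomial of α, and in particular [Q(α):Q] = 3.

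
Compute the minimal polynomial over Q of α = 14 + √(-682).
m_α(x) = x^2 - 28x + 878

From α - 14 = √(-682), squaring gives (α - 14)^2 = -682, i.e. α^2 - 28α + 196 = -682, so α^2 - 28α + 878 = 0. The discriminant of x^2 - 28x + 878 is (-28)^2 - 4·(878) = 784 - 3512 = -2728, and 4·(-682) is not a perfect square in Q since -682 is squarefree and ≠ 1. Hence x^2 - 28x + 878 is irreducible over Q and is the minimal polynomial of α.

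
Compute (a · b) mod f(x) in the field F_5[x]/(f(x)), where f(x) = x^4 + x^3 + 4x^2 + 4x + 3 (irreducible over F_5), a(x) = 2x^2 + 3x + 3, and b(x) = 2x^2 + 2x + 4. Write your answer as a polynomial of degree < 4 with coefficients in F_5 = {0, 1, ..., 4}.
a · b ≡ x^3 + 4x^2 + 2x (mod f(x))

Multiply in F_5[x]: a(x)·b(x) = (2x^2 + 3x + 3)·(2x^2 + 2x + 4) = 4x^4 + 3x + 2. This has degree ≥ 4, so divide by f(x) over F_5: 4x^4 + 3x + 2 = (4)·(x^4 + x^3 + 4x^2 + 4x + 3) + (x^3 + 4x^2 + 2x). Hence a·b ≡ x^3 + 4x^2 + 2x (mod f). (F_5[x]/(f) is a field with 5^4 = 625 elements since f is irreducible of degree 4.)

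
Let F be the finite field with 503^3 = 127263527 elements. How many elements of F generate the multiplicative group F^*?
There are φ(127263526) = 58500000 primitive elements

F_q^* is cyclic of order q - 1 = 127263526. A cyclic group of order m has exactly φ(m) generators. Here m = 127263526 = 2 · 13 · 251 · 19501, so the number of primitive elements is φ(127263526) = 58500000.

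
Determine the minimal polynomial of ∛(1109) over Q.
m_α(x) = x^3 - 1109

α satisfies α^3 = 1109, so x^3 - 1109 annihilates α. By the rational root test, a rational root p/q (in lowest terms) of x^3 - 1109 would satisfy p^3 = 1109 q^3, forcing q = 1 and p^3 = 1109; but 1109 is not a perfect cube, contradiction. A monic cubic over Q with no rational root is irreducible (any nontrivial factorization would include a linear factor). Hence x^3 - 1109 is the minimal polynomial of α, and in particular [Q(α):Q] = 3.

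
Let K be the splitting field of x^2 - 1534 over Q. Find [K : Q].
[K : Q] = 2

f(x) = x^2 - 1534 factors as (x - √1534)(x + √1534). The splitting field is K = Q(√1534). Since 1534 is squarefree and > 1, it is not a perfect square, so x^2 - 1534 is irreducible over Q and [Q(√1534) : Q] = 2. Hence [K : Q] = 2.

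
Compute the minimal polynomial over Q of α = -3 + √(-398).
m_α(x) = x^2 + 6x + 407

From α + 3 = √(-398), squaring gives (α + 3)^2 = -398, i.e. α^2 + 6α + 9 = -398, so α^2 + 6α + 407 = 0. The discriminant of x^2 + 6x + 407 is (6)^2 - 4·(407) = 36 - 1628 = -1592, and 4·(-398) is not a perfect square in Q since -398 is squarefree and ≠ 1. Hence x^2 + 6x + 407 is irreducible over Q and is the minimal polynomial of α.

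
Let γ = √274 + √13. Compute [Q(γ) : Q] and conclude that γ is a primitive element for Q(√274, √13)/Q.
[Q(γ) : Q] = 4 (equivalently, Q(γ) = Q(√274, √13))

Obviously Q(γ) ⊆ Q(√274, √13), and [Q(√274, √13):Q] = 4 (since 274, 13 are distinct squarefree integers > 1 with 3562 not a perfect square). To show equality we compute the minimal polynomial of γ. From γ = √274 + √13: γ^2 = 274 + 2√(3562) + 13 = 287 + 2√(3562), so γ^2 - 287 = 2√(3562); squaring, (γ^2 - 287)^2 = 4·3562, i.e. γ^4 - 574γ^2 + 82369 - 14248 = 0, i.e. γ^4 - 574γ^2 + 68121 = 0. So γ is a root of x^4 - 574x^2 + 68121. This polynomial is irreducible over Q: it has no rational root (each ±√274 ± √13 is irrational), and any factorization into two quadratics over Q would force √(3562) ∈ Q (pairing opposite roots) or √274, √13 ∈ Q (other pairings), all impossible. Hence [Q(γ):Q] = 4 = [Q(√274, √13):Q], so Q(γ) = Q(√274, √13).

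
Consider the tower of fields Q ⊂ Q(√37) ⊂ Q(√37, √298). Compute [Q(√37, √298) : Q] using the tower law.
[Q(√37, √298) : Q] = 4

[Q(√37):Q] = 2 (min poly x^2 - 37, irreducible since 37 is squarefree > 1). For the top step, suppose √298 ∈ Q(√37), say √298 = c + d√37 with c, d ∈ Q. Squaring: 298 = c^2 + 37d^2 + 2cd√37. Since √37 ∉ Q this forces 2cd = 0. If d = 0 then √298 = c ∈ Q, contradicting 298 squarefree > 1. If c = 0 then 298 = 37d^2, so 37·298 = (37d)^2 is a perfect square in Q — but 37·298 = 11026 is not a perfect square (since 37 and 298 are distinct squarefree integers). Contradiction. Hence √298 ∉ Q(√37), so x^2 - 298 stays irreducible over Q(√37) and [Q(√37, √298) : Q(√37)] = 2. By the tower law, [Q(√37, √298) : Q] = 2 · 2 = 4.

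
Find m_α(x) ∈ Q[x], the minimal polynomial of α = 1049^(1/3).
m_α(x) = x^3 - 1049

α satisfies α^3 = 1049, so x^3 - 1049 annihilates α. By the rational root test, a rational root p/q (in lowest terms) of x^3 - 1049 would satisfy p^3 = 1049 q^3, forcing q = 1 and p^3 = 1049; but 1049 is not a perfect cube, contradiction. A monic cubic over Q with no rational root is irreducible (any nontrivial factorization would include a linear factor). Hence x^3 - 1049 is the minimal polynomial of α, and in particular [Q(α):Q] = 3.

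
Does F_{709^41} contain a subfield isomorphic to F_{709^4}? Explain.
No: F_{709^4} is not a subfield of F_{709^41}

F_{p^m} embeds in F_{p^n} iff m | n. Here 4 ∤ 41 (since 41 = 10·4 + 1 with remainder 1 ≠ 0), so F_{709^4} is not a subfield of F_{709^41}. Equivalently: if it were, the tower law would give 4 = [F_{709^4}:F_709] dividing [F_{709^41}:F_709] = 41, contradiction.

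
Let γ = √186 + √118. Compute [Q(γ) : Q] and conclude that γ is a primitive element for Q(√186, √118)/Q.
[Q(γ) : Q] = 4 (equivalently, Q(γ) = Q(√186, √118))

Obviously Q(γ) ⊆ Q(√186, √118), and [Q(√186, √118):Q] = 4 (since 186, 118 are distinct squarefree integers > 1 with 21948 not a perfect square). To show equality we compute the minimal polynomial of γ. From γ = √186 + √118: γ^2 = 186 + 2√(21948) + 118 = 304 + 2√(21948), so γ^2 - 304 = 2√(21948); squaring, (γ^2 - 304)^2 = 4·21948, i.e. γ^4 - 608γ^2 + 92416 - 87792 = 0, i.e. γ^4 - 608γ^2 + 4624 = 0. So γ is a root of x^4 - 608x^2 + 4624. This polynomial is irreducible over Q: it has no rational root (each ±√186 ± √118 is irrational), and any factorization into two quadratics over Q would force √(21948) ∈ Q (pairing opposite roots) or √186, √118 ∈ Q (other pairings), all impossible. Hence [Q(γ):Q] = 4 = [Q(√186, √118):Q], so Q(γ) = Q(√186, √118).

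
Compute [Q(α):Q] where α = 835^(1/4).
[Q(α):Q] = 4

α is a root of x^4 - 835. By Eisenstein's criterion at the prime p = 5 (which divides the constant term 835 but p^2 = 25 does not, since 835 is squarefree), x^4 - 835 is irreducible over Q. Hence [Q(α):Q] = 4.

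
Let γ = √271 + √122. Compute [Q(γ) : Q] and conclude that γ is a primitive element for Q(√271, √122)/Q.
[Q(γ) : Q] = 4 (equivalently, Q(γ) = Q(√271, √122))

Obviously Q(γ) ⊆ Q(√271, √122), and [Q(√271, √122):Q] = 4 (since 271, 122 are distinct squarefree integers > 1 with 33062 not a perfect square). To show equality we compute the minimal polynomial of γ. From γ = √271 + √122: γ^2 = 271 + 2√(33062) + 122 = 393 + 2√(33062), so γ^2 - 393 = 2√(33062); squaring, (γ^2 - 393)^2 = 4·33062, i.e. γ^4 - 786γ^2 + 154449 - 132248 = 0, i.e. γ^4 - 786γ^2 + 22201 = 0. So γ is a root of x^4 - 786x^2 + 22201. This polynomial is irreducible over Q: it has no rational root (each ±√271 ± √122 is irrational), and any factorization into two quadratics over Q would force √(33062) ∈ Q (pairing opposite roots) or √271, √122 ∈ Q (other pairings), all impossible. Hence [Q(γ):Q] = 4 = [Q(√271, √122):Q], so Q(γ) = Q(√271, √122).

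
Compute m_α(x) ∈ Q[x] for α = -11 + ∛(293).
m_α(x) = x^3 + 33x^2 + 363x + 1038

Set β = α + 11 = ∛(293), so β^3 = 293. Then (α + 11)^3 - 293 = 0, i.e. α is a root of g(x) = (x + 11)^3 - 293 = x^3 + 33x^2 + 363x + 1038. Since g(x) = h(x + 11) where h(x) = x^3 - 293, and h is irreducible over Q (because 293 is not a perfect cube, so h has no rational root, and a monic cubic with no rational root is irreducible), g is also irreducible (irreducibility is preserved under the substitution x → x + 11). Hence m_α(x) = x^3 + 33x^2 + 363x + 1038.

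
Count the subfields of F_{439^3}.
F_{439^3} has 2 subfields

The subfields of F_{p^n} are exactly the fields F_{p^d} for d | n (each is the fixed field of the unique index-d subgroup of Gal(F_{p^n}/F_p) ≅ Z/nZ). The divisors of n = 3 are {1, 3}, giving 2 subfields: F_{439^1}, F_{439^3}.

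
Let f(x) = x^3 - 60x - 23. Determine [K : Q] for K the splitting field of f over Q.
[K : Q] = 6

By the rational root test, any rational root of the monic integer polynomial f(x) = x^3 - 60x - 23 must be an integer dividing the constant term -23, i.e. one of ±{1, 23}. Evaluating: f(1) = -82, f(-1) = 36, f(23) = 10764, f(-23) = -10810; none is 0, so f has no rational root and is therefore irreducible over Q (a cubic with no linear factor over a field is irreducible). For an irreducible cubic, the Galois group is A_3 or S_3 according as the discriminant disc(f) = -4a^3 - 27b^2 = -4·(-60)^3 - 27·(-23)^2 = 849717 is or is not a square in Q. Here disc(f) = 849717 is not a perfect square in Q, so the Galois group of f over Q is not contained in A_3 and must be all of S_3. The splitting field has degree |S_3| = 6 over Q, so [K : Q] = 6.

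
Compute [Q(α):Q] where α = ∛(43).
[Q(α):Q] = 3

The minimal polynomial of α is x^3 - 43, irreducible over Q since 43 is not a perfect cube (so x^3 - 43 has no rational root). Hence [Q(α):Q] = deg(m_α) = 3.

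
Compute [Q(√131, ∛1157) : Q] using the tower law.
[Q(√131, ∛1157) : Q] = 6

Let L = Q(√131, ∛1157). Since Q(√131) ⊂ L and [Q(√131):Q] = 2, the tower law gives 2 | [L:Q]. Likewise Q(∛1157) ⊂ L with [Q(∛1157):Q] = 3 (because 1157 is not a perfect cube), so 3 | [L:Q]. As gcd(2,3) = 1, [L:Q] is divisible by 6. Conversely L is generated over Q by √131 and ∛1157, so [L:Q] ≤ 2·3 = 6. Therefore [Q(√131, ∛1157) : Q] = 6.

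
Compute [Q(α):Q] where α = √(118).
[Q(α):Q] = 2

[Q(α):Q] equals the degree of the minimal polynomial of α. Here α^2 = 118 and x^2 - 118 is irreducible (d = 118 is squarefree, ≠ 1, hence not a square), so deg(m_α) = 2. Thus [Q(α):Q] = 2.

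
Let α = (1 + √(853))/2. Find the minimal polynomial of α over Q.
m_α(x) = x^2 - x - 213

From 2α - 1 = √(853), squaring gives (2α - 1)^2 = 853, i.e. 4α^2 - 4α + 1 = 853, so α^2 - α + (1 - 853)/4 = 0. Since 853 ≡ 1 (mod 4), (1 - 853)/4 = -213 ∈ Z. The polynomial x^2 - x - 213 has discriminant 1 - 4·(-213) = 853, which is not a perfect square in Q (d = 853 is squarefree and ≠ 1), so x^2 - x - 213 is irreducible over Q. It is the minimal polynomial of α.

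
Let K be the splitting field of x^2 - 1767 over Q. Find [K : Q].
[K : Q] = 2

f(x) = x^2 - 1767 factors as (x - √1767)(x + √1767). The splitting field is K = Q(√1767). Since 1767 is squarefree and > 1, it is not a perfect square, so x^2 - 1767 is irreducible over Q and [Q(√1767) : Q] = 2. Hence [K : Q] = 2.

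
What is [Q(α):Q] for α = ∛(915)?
[Q(α):Q] = 3

The minimal polynomial of α is x^3 - 915, irreducible over Q since 915 is not a perfect cube (so x^3 - 915 has no rational root). Hence [Q(α):Q] = deg(m_α) = 3.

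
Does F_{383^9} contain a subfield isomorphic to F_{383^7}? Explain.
No: F_{383^7} is not a subfield of F_{383^9}

F_{p^m} embeds in F_{p^n} iff m | n. Here 7 ∤ 9 (since 9 = 1·7 + 2 with remainder 2 ≠ 0), so F_{383^7} is not a subfield of F_{383^9}. Equivalently: if it were, the tower law would give 7 = [F_{383^7}:F_383] dividing [F_{383^9}:F_383] = 9, contradiction.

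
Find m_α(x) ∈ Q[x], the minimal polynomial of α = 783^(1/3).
m_α(x) = x^3 - 783

α satisfies α^3 = 783, so x^3 - 783 annihilates α. By the rational root test, a rational root p/q (in lowest terms) of x^3 - 783 would satisfy p^3 = 783 q^3, forcing q = 1 and p^3 = 783; but 783 is not a perfect cube, contradiction. A monic cubic over Q with no rational root is irreducible (any nontrivial factorization would include a linear factor). Hence x^3 - 783 is the minimal polynomial of α, and in particular [Q(α):Q] = 3.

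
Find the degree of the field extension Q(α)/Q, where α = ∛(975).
[Q(α):Q] = 3

The minimal polynomial of α is x^3 - 975, irreducible over Q since 975 is not a perfect cube (so x^3 - 975 has no rational root). Hence [Q(α):Q] = deg(m_α) = 3.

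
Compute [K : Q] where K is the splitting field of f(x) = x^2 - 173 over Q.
[K : Q] = 2

f(x) = x^2 - 173 factors as (x - √173)(x + √173). The splitting field is K = Q(√173). Since 173 is squarefree and > 1, it is not a perfect square, so x^2 - 173 is irreducible over Q and [Q(√173) : Q] = 2. Hence [K : Q] = 2.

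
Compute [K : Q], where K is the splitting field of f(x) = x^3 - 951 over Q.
[K : Q] = 6

The roots of x^3 - 951 are ∛951, ω∛951, ω^2∛951 where ω = e^(2πi/3) is a primitive cube root of unity, so K = Q(∛951, ω). Now [Q(∛951):Q] = 3 (since 951 is not a perfect cube, x^3 - 951 is irreducible) and [Q(ω):Q] = 2. Both 2 and 3 divide [K:Q], and [K:Q] ≤ 3·2 = 6, so [K:Q] = 6. (Equivalently: Q(∛951) ⊂ R but ω ∉ R, so [K : Q(∛951)] = 2.)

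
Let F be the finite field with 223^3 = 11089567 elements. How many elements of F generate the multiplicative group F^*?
There are φ(11089566) = 3596400 primitive elements

F_q^* is cyclic of order q - 1 = 11089566. A cyclic group of order m has exactly φ(m) generators. Here m = 11089566 = 2 · 3^2 · 37 · 16651, so the number of primitive elements is φ(11089566) = 3596400.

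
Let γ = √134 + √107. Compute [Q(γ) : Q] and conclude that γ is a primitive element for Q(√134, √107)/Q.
[Q(γ) : Q] = 4 (equivalently, Q(γ) = Q(√134, √107))

Obviously Q(γ) ⊆ Q(√134, √107), and [Q(√134, √107):Q] = 4 (since 134, 107 are distinct squarefree integers > 1 with 14338 not a perfect square). To show equality we compute the minimal polynomial of γ. From γ = √134 + √107: γ^2 = 134 + 2√(14338) + 107 = 241 + 2√(14338), so γ^2 - 241 = 2√(14338); squaring, (γ^2 - 241)^2 = 4·14338, i.e. γ^4 - 482γ^2 + 58081 - 57352 = 0, i.e. γ^4 - 482γ^2 + 729 = 0. So γ is a root of x^4 - 482x^2 + 729. This polynomial is irreducible over Q: it has no rational root (each ±√134 ± √107 is irrational), and any factorization into two quadratics over Q would force √(14338) ∈ Q (pairing opposite roots) or √134, √107 ∈ Q (other pairings), all impossible. Hence [Q(γ):Q] = 4 = [Q(√134, √107):Q], so Q(γ) = Q(√134, √107).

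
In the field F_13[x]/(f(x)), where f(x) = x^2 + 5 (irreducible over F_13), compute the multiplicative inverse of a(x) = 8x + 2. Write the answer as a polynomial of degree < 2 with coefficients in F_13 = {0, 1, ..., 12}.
a(x)^(-1) ≡ 8x + 11 (mod f(x))

Since f is irreducible over F_13, F_13[x]/(f) is a field and a(x) ≠ 0 has an inverse. Apply the extended Euclidean algorithm to f(x) and a(x) in F_13[x]: f(x) = (5x + 2)·a(x) + (1). The last nonzero remainder is the constant 1 = gcd(f, a) in F_13. Back-substituting through the division chain expresses 1 = s(x)·a(x) + t(x)·f(x) with s(x) ≡ 8x + 11 (mod f), so a(x)^(-1) ≡ s(x) = 8x + 11 (mod f). Check: (8x + 2)·(8x + 11) = 12x^2 + 9 ≡ 1 (mod x^2 + 5).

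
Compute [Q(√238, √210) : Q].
[Q(√238, √210) : Q] = 4

[Q(√238):Q] = 2 (min poly x^2 - 238, irreducible since 238 is squarefree > 1). For the top step, suppose √210 ∈ Q(√238), say √210 = c + d√238 with c, d ∈ Q. Squaring: 210 = c^2 + 238d^2 + 2cd√238. Since √238 ∉ Q this forces 2cd = 0. If d = 0 then √210 = c ∈ Q, contradicting 210 squarefree > 1. If c = 0 then 210 = 238d^2, so 238·210 = (238d)^2 is a perfect square in Q — but 238·210 = 49980 is not a perfect square (since 238 and 210 are distinct squarefree integers). Contradiction. Hence √210 ∉ Q(√238), so x^2 - 210 stays irreducible over Q(√238) and [Q(√238, √210) : Q(√238)] = 2. By the tower law, [Q(√238, √210) : Q] = 2 · 2 = 4.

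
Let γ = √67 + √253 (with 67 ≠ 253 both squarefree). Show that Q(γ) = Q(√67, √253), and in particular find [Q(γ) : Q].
[Q(γ) : Q] = 4 (equivalently, Q(γ) = Q(√67, √253))

Obviously Q(γ) ⊆ Q(√67, √253), and [Q(√67, √253):Q] = 4 (since 67, 253 are distinct squarefree integers > 1 with 16951 not a perfect square). To show equality we compute the minimal polynomial of γ. From γ = √67 + √253: γ^2 = 67 + 2√(16951) + 253 = 320 + 2√(16951), so γ^2 - 320 = 2√(16951); squaring, (γ^2 - 320)^2 = 4·16951, i.e. γ^4 - 640γ^2 + 102400 - 67804 = 0, i.e. γ^4 - 640γ^2 + 34596 = 0. So γ is a root of x^4 - 640x^2 + 34596. This polynomial is irreducible over Q: it has no rational root (each ±√67 ± √253 is irrational), and any factorization into two quadratics over Q would force √(16951) ∈ Q (pairing opposite roots) or √67, √253 ∈ Q (other pairings), all impossible. Hence [Q(γ):Q] = 4 = [Q(√67, √253):Q], so Q(γ) = Q(√67, √253).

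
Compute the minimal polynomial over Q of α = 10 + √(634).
m_α(x) = x^2 - 20x - 534

From α - 10 = √(634), squaring gives (α - 10)^2 = 634, i.e. α^2 - 20α + 100 = 634, so α^2 - 20α - 534 = 0. The discriminant of x^2 - 20x - 534 is (-20)^2 - 4·(-534) = 400 + 2136 = 2536, and 4·(634) is not a perfect square in Q since 634 is squarefree and ≠ 1. Hence x^2 - 20x - 534 is irreducible over Q and is the minimal polynomial of α.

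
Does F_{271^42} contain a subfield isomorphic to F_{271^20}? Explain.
No: F_{271^20} is not a subfield of F_{271^42}

F_{p^m} embeds in F_{p^n} iff m | n. Here 20 ∤ 42 (since 42 = 2·20 + 2 with remainder 2 ≠ 0), so F_{271^20} is not a subfield of F_{271^42}. Equivalently: if it were, the tower law would give 20 = [F_{271^20}:F_271] dividing [F_{271^42}:F_271] = 42, contradiction.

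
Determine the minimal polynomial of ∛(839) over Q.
m_α(x) = x^3 - 839

α satisfies α^3 = 839, so x^3 - 839 annihilates α. By the rational root test, a rational root p/q (in lowest terms) of x^3 - 839 would satisfy p^3 = 839 q^3, forcing q = 1 and p^3 = 839; but 839 is not a perfect cube, contradiction. A monic cubic over Q with no rational root is irreducible (any nontrivial factorization would include a linear factor). Hence x^3 - 839 is the minimal polynomial of α, and in particular [Q(α):Q] = 3.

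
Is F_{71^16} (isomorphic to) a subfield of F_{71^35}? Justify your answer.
No: F_{71^16} is not a subfield of F_{71^35}

F_{p^m} embeds in F_{p^n} iff m | n. Here 16 ∤ 35 (since 35 = 2·16 + 3 with remainder 3 ≠ 0), so F_{71^16} is not a subfield of F_{71^35}. Equivalently: if it were, the tower law would give 16 = [F_{71^16}:F_71] dividing [F_{71^35}:F_71] = 35, contradiction.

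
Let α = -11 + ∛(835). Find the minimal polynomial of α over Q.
m_α(x) = x^3 + 33x^2 + 363x + 496

Set β = α + 11 = ∛(835), so β^3 = 835. Then (α + 11)^3 - 835 = 0, i.e. α is a root of g(x) = (x + 11)^3 - 835 = x^3 + 33x^2 + 363x + 496. Since g(x) = h(x + 11) where h(x) = x^3 - 835, and h is irreducible over Q (because 835 is not a perfect cube, so h has no rational root, and a monic cubic with no rational root is irreducible), g is also irreducible (irreducibility is preserved under the substitution x → x + 11). Hence m_α(x) = x^3 + 33x^2 + 363x + 496.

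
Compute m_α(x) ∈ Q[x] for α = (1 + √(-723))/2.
m_α(x) = x^2 - x + 181

From 2α - 1 = √(-723), squaring gives (2α - 1)^2 = -723, i.e. 4α^2 - 4α + 1 = -723, so α^2 - α + (1 + 723)/4 = 0. Since -723 ≡ 1 (mod 4), (1 + 723)/4 = 181 ∈ Z. The polynomial x^2 - x + 181 has discriminant 1 - 4·(181) = -723, which is not a perfect square in Q (d = -723 is squarefree and ≠ 1), so x^2 - x + 181 is irreducible over Q. It is the minimal polynomial of α.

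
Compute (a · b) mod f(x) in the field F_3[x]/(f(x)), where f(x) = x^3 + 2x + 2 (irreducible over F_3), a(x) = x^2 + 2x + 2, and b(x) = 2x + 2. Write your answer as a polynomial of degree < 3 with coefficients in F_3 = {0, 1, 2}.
a · b ≡ x (mod f(x))

Multiply in F_3[x]: a(x)·b(x) = (x^2 + 2x + 2)·(2x + 2) = 2x^3 + 2x + 1. This has degree ≥ 3, so divide by f(x) over F_3: 2x^3 + 2x + 1 = (2)·(x^3 + 2x + 2) + (x). Hence a·b ≡ x (mod f). (F_3[x]/(f) is a field with 3^3 = 27 elements since f is irreducible of degree 3.)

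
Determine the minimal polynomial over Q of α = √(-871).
m_α(x) = x^2 + 871

α satisfies α^2 + 871 = 0, so x^2 + 871 annihilates α. Since d = -871 is squarefree and ≠ 1, it is not a perfect square in Q, so x^2 + 871 has no rational root and is therefore irreducible over Q (a degree-2 polynomial over a field is irreducible iff it has no root). Hence m_α(x) = x^2 + 871.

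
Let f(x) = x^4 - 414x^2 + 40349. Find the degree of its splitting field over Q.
[K : Q] = 4

Solving the quadratic in x^2: x^2 = (414 ± √(414^2 - 4·40349))/2 = (414 ± √10000)/2 = (414 ± 100)/2, giving x^2 = 157 or x^2 = 257. So f(x) = (x^2 - 157)(x^2 - 257) and the roots of f are ±√157, ±√257. Hence the splitting field is K = Q(√157, √257). Since 157 and 257 are distinct squarefree integers > 1, their product 40349 is not a perfect square, so √257 ∉ Q(√157). By the tower law [K:Q] = [Q(√157,√257):Q(√157)] · [Q(√157):Q] = 2 · 2 = 4.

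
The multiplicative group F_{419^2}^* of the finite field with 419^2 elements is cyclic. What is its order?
|F_{419^2}^*| = 175560

F_{419^2} has 419^2 = 175561 elements; its multiplicative group consists of all nonzero elements, so |F_{419^2}^*| = 175561 - 1 = 175560. (It is cyclic since any finite subgroup of the multiplicative group of a field is cyclic.)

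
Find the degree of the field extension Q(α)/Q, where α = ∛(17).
[Q(α):Q] = 3

The minimal polynomial of α is x^3 - 17, irreducible over Q since 17 is not a perfect cube (so x^3 - 17 has no rational root). Hence [Q(α):Q] = deg(m_α) = 3.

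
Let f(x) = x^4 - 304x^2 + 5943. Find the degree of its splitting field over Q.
[K : Q] = 4

Solving the quadratic in x^2: x^2 = (304 ± √(304^2 - 4·5943))/2 = (304 ± √68644)/2 = (304 ± 262)/2, giving x^2 = 283 or x^2 = 21. So f(x) = (x^2 - 283)(x^2 - 21) and the roots of f are ±√283, ±√21. Hence the splitting field is K = Q(√283, √21). Since 283 and 21 are distinct squarefree integers > 1, their product 5943 is not a perfect square, so √21 ∉ Q(√283). By the tower law [K:Q] = [Q(√283,√21):Q(√283)] · [Q(√283):Q] = 2 · 2 = 4.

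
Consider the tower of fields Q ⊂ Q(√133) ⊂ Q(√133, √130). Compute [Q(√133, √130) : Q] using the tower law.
[Q(√133, √130) : Q] = 4

[Q(√133):Q] = 2 (min poly x^2 - 133, irreducible since 133 is squarefree > 1). For the top step, suppose √130 ∈ Q(√133), say √130 = c + d√133 with c, d ∈ Q. Squaring: 130 = c^2 + 133d^2 + 2cd√133. Since √133 ∉ Q this forces 2cd = 0. If d = 0 then √130 = c ∈ Q, contradicting 130 squarefree > 1. If c = 0 then 130 = 133d^2, so 133·130 = (133d)^2 is a perfect square in Q — but 133·130 = 17290 is not a perfect square (since 133 and 130 are distinct squarefree integers). Contradiction. Hence √130 ∉ Q(√133), so x^2 - 130 stays irreducible over Q(√133) and [Q(√133, √130) : Q(√133)] = 2. By the tower law, [Q(√133, √130) : Q] = 2 · 2 = 4.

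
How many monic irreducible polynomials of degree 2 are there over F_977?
There are 476776 monic irreducible polynomials of degree 2 over F_977

Each element of F_{977^2} that lies in no proper subfield is a root of exactly one monic irreducible of degree 2 over F_977, and each such polynomial has 2 distinct roots in F_{977^2}. By Möbius inversion the count is N_977(2) = (1/2) Σ_{d|2} μ(2/d) · 977^d = (1/2)(μ(2)·977^1 + μ(1)·977^2) = 953552/2 = 476776.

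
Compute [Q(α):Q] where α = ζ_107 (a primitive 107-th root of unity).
[Q(α):Q] = 106

The minimal polynomial of ζ_107 over Q is the 107-th cyclotomic polynomial Φ_107(x), which is irreducible over Q and has degree φ(107) = 106. Hence [Q(α):Q] = φ(107) = 106.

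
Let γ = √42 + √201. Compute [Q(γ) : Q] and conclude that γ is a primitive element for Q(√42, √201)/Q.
[Q(γ) : Q] = 4 (equivalently, Q(γ) = Q(√42, √201))

Obviously Q(γ) ⊆ Q(√42, √201), and [Q(√42, √201):Q] = 4 (since 42, 201 are distinct squarefree integers > 1 with 8442 not a perfect square). To show equality we compute the minimal polynomial of γ. From γ = √42 + √201: γ^2 = 42 + 2√(8442) + 201 = 243 + 2√(8442), so γ^2 - 243 = 2√(8442); squaring, (γ^2 - 243)^2 = 4·8442, i.e. γ^4 - 486γ^2 + 59049 - 33768 = 0, i.e. γ^4 - 486γ^2 + 25281 = 0. So γ is a root of x^4 - 486x^2 + 25281. This polynomial is irreducible over Q: it has no rational root (each ±√42 ± √201 is irrational), and any factorization into two quadratics over Q would force √(8442) ∈ Q (pairing opposite roots) or √42, √201 ∈ Q (other pairings), all impossible. Hence [Q(γ):Q] = 4 = [Q(√42, √201):Q], so Q(γ) = Q(√42, √201).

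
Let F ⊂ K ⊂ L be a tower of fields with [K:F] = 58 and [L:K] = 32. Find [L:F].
[L:F] = 1856

The tower law says that for any tower of field extensions F ⊂ K ⊂ L with finite degrees, [L:F] = [L:K] · [K:F]. Here this gives [L:F] = 32 · 58 = 1856.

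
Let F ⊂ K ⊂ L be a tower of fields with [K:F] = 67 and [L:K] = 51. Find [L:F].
[L:F] = 3417

The tower law says that for any tower of field extensions F ⊂ K ⊂ L with finite degrees, [L:F] = [L:K] · [K:F]. Here this gives [L:F] = 51 · 67 = 3417.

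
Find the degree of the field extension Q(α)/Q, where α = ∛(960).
[Q(α):Q] = 3

The minimal polynomial of α is x^3 - 960, irreducible over Q since 960 is not a perfect cube (so x^3 - 960 has no rational root). Hence [Q(α):Q] = deg(m_α) = 3.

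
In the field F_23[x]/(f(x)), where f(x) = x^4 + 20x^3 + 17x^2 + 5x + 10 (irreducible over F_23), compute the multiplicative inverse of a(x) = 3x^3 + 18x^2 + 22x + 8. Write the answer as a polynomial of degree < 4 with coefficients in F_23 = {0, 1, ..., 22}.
a(x)^(-1) ≡ 15x^3 + 2x^2 + 14x + 17 (mod f(x))

Since f is irreducible over F_23, F_23[x]/(f) is a field and a(x) ≠ 0 has an inverse. Apply the extended Euclidean algorithm to f(x) and a(x) in F_23[x]: f(x) = (8x + 20)·a(x) + (10x^2 + 7x + 11);  a(x) = (21x + 17)·(10x^2 + 7x + 11) + (17x + 5);  (10x^2 + 7x + 11) = (6x)·(17x + 5) + (11). The last nonzero remainder is the constant 11 = gcd(f, a) in F_23. Back-substituting through the division chain expresses 11 = s(x)·a(x) + t(x)·f(x) with s(x) ≡ 4x^3 + 22x^2 + 16x + 3 (mod f), so (4x^3 + 22x^2 + 16x + 3)·a(x) ≡ 11 (mod f). Multiplying by 11^(-1) ≡ 21 in F_23 gives a(x)^(-1) ≡ 21·(4x^3 + 22x^2 + 16x + 3) ≡ 15x^3 + 2x^2 + 14x + 17 (mod f). Check: (3x^3 + 18x^2 + 22x + 8)·(15x^3 + 2x^2 + 14x + 17) = 22x^6 + 17x^4 + 7x^3 + 9x^2 + 3x + 21 ≡ 1 (mod x^4 + 20x^3 + 17x^2 + 5x + 10).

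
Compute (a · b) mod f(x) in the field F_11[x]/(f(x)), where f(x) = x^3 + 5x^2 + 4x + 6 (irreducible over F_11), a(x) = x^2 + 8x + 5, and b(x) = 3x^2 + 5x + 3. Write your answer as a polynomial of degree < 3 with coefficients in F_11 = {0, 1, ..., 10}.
a · b ≡ 9x^2 + 8x + 8 (mod f(x))

Multiply in F_11[x]: a(x)·b(x) = (x^2 + 8x + 5)·(3x^2 + 5x + 3) = 3x^4 + 7x^3 + 3x^2 + 5x + 4. This has degree ≥ 3, so divide by f(x) over F_11: 3x^4 + 7x^3 + 3x^2 + 5x + 4 = (3x + 3)·(x^3 + 5x^2 + 4x + 6) + (9x^2 + 8x + 8). Hence a·b ≡ 9x^2 + 8x + 8 (mod f). (F_11[x]/(f) is a field with 11^3 = 1331 elements since f is irreducible of degree 3.)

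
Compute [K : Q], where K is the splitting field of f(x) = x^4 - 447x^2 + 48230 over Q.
[K : Q] = 4

Solving the quadratic in x^2: x^2 = (447 ± √(447^2 - 4·48230))/2 = (447 ± √6889)/2 = (447 ± 83)/2, giving x^2 = 265 or x^2 = 182. So f(x) = (x^2 - 265)(x^2 - 182) and the roots of f are ±√265, ±√182. Hence the splitting field is K = Q(√265, √182). Since 265 and 182 are distinct squarefree integers > 1, their product 48230 is not a perfect square, so √182 ∉ Q(√265). By the tower law [K:Q] = [Q(√265,√182):Q(√265)] · [Q(√265):Q] = 2 · 2 = 4.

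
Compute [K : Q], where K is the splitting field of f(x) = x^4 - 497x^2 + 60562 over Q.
[K : Q] = 4

Solving the quadratic in x^2: x^2 = (497 ± √(497^2 - 4·60562))/2 = (497 ± √4761)/2 = (497 ± 69)/2, giving x^2 = 214 or x^2 = 283. So f(x) = (x^2 - 214)(x^2 - 283) and the roots of f are ±√214, ±√283. Hence the splitting field is K = Q(√214, √283). Since 214 and 283 are distinct squarefree integers > 1, their product 60562 is not a perfect square, so √283 ∉ Q(√214). By the tower law [K:Q] = [Q(√214,√283):Q(√214)] · [Q(√214):Q] = 2 · 2 = 4.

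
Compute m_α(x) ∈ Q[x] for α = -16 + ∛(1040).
m_α(x) = x^3 + 48x^2 + 768x + 3056

Set β = α + 16 = ∛(1040), so β^3 = 1040. Then (α + 16)^3 - 1040 = 0, i.e. α is a root of g(x) = (x + 16)^3 - 1040 = x^3 + 48x^2 + 768x + 3056. Since g(x) = h(x + 16) where h(x) = x^3 - 1040, and h is irreducible over Q (because 1040 is not a perfect cube, so h has no rational root, and a monic cubic with no rational root is irreducible), g is also irreducible (irreducibility is preserved under the substitution x → x + 16). Hence m_α(x) = x^3 + 48x^2 + 768x + 3056.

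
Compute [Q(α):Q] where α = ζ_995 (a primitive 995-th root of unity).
[Q(α):Q] = 792

The minimal polynomial of ζ_995 over Q is the 995-th cyclotomic polynomial Φ_995(x), which is irreducible over Q and has degree φ(995) = 792. Hence [Q(α):Q] = φ(995) = 792.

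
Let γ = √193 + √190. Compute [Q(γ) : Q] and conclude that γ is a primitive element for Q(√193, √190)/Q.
[Q(γ) : Q] = 4 (equivalently, Q(γ) = Q(√193, √190))

Obviously Q(γ) ⊆ Q(√193, √190), and [Q(√193, √190):Q] = 4 (since 193, 190 are distinct squarefree integers > 1 with 36670 not a perfect square). To show equality we compute the minimal polynomial of γ. From γ = √193 + √190: γ^2 = 193 + 2√(36670) + 190 = 383 + 2√(36670), so γ^2 - 383 = 2√(36670); squaring, (γ^2 - 383)^2 = 4·36670, i.e. γ^4 - 766γ^2 + 146689 - 146680 = 0, i.e. γ^4 - 766γ^2 + 9 = 0. So γ is a root of x^4 - 766x^2 + 9. This polynomial is irreducible over Q: it has no rational root (each ±√193 ± √190 is irrational), and any factorization into two quadratics over Q would force √(36670) ∈ Q (pairing opposite roots) or √193, √190 ∈ Q (other pairings), all impossible. Hence [Q(γ):Q] = 4 = [Q(√193, √190):Q], so Q(γ) = Q(√193, √190).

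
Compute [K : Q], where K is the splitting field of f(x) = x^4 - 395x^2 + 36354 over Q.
[K : Q] = 4

Solving the quadratic in x^2: x^2 = (395 ± √(395^2 - 4·36354))/2 = (395 ± √10609)/2 = (395 ± 103)/2, giving x^2 = 146 or x^2 = 249. So f(x) = (x^2 - 146)(x^2 - 249) and the roots of f are ±√146, ±√249. Hence the splitting field is K = Q(√146, √249). Since 146 and 249 are distinct squarefree integers > 1, their product 36354 is not a perfect square, so √249 ∉ Q(√146). By the tower law [K:Q] = [Q(√146,√249):Q(√146)] · [Q(√146):Q] = 2 · 2 = 4.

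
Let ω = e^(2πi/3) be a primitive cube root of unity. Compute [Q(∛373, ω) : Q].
[Q(∛373, ω) : Q] = 6

[Q(∛373):Q] = 3 (min poly x^3 - 373, irreducible since 373 is not a perfect cube). [Q(ω):Q] = 2 (min poly x^2 + x + 1). Since Q(∛373) ⊂ R and ω ∉ R, we have ω ∉ Q(∛373), so x^2 + x + 1 remains irreducible over Q(∛373) and [Q(∛373, ω) : Q(∛373)] = 2. By the tower law, [Q(∛373, ω) : Q] = 3 · 2 = 6. (In fact Q(∛373, ω) is the splitting field of x^3 - 373 over Q.)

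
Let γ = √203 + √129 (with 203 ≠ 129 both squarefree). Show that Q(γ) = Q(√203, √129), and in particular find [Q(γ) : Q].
[Q(γ) : Q] = 4 (equivalently, Q(γ) = Q(√203, √129))

Obviously Q(γ) ⊆ Q(√203, √129), and [Q(√203, √129):Q] = 4 (since 203, 129 are distinct squarefree integers > 1 with 26187 not a perfect square). To show equality we compute the minimal polynomial of γ. From γ = √203 + √129: γ^2 = 203 + 2√(26187) + 129 = 332 + 2√(26187), so γ^2 - 332 = 2√(26187); squaring, (γ^2 - 332)^2 = 4·26187, i.e. γ^4 - 664γ^2 + 110224 - 104748 = 0, i.e. γ^4 - 664γ^2 + 5476 = 0. So γ is a root of x^4 - 664x^2 + 5476. This polynomial is irreducible over Q: it has no rational root (each ±√203 ± √129 is irrational), and any factorization into two quadratics over Q would force √(26187) ∈ Q (pairing opposite roots) or √203, √129 ∈ Q (other pairings), all impossible. Hence [Q(γ):Q] = 4 = [Q(√203, √129):Q], so Q(γ) = Q(√203, √129).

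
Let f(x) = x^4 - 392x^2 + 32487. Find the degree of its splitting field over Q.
[K : Q] = 4

Solving the quadratic in x^2: x^2 = (392 ± √(392^2 - 4·32487))/2 = (392 ± √23716)/2 = (392 ± 154)/2, giving x^2 = 273 or x^2 = 119. So f(x) = (x^2 - 273)(x^2 - 119) and the roots of f are ±√273, ±√119. Hence the splitting field is K = Q(√273, √119). Since 273 and 119 are distinct squarefree integers > 1, their product 32487 is not a perfect square, so √119 ∉ Q(√273). By the tower law [K:Q] = [Q(√273,√119):Q(√273)] · [Q(√273):Q] = 2 · 2 = 4.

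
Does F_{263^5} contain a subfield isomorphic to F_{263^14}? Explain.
No: F_{263^14} is not a subfield of F_{263^5}

F_{p^m} embeds in F_{p^n} iff m | n. Here 14 ∤ 5 (since 5 = 0·14 + 5 with remainder 5 ≠ 0), so F_{263^14} is not a subfield of F_{263^5}. Equivalently: if it were, the tower law would give 14 = [F_{263^14}:F_263] dividing [F_{263^5}:F_263] = 5, contradiction.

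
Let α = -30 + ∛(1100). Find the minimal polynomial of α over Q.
m_α(x) = x^3 + 90x^2 + 2700x + 25900

Set β = α + 30 = ∛(1100), so β^3 = 1100. Then (α + 30)^3 - 1100 = 0, i.e. α is a root of g(x) = (x + 30)^3 - 1100 = x^3 + 90x^2 + 2700x + 25900. Since g(x) = h(x + 30) where h(x) = x^3 - 1100, and h is irreducible over Q (because 1100 is not a perfect cube, so h has no rational root, and a monic cubic with no rational root is irreducible), g is also irreducible (irreducibility is preserved under the substitution x → x + 30). Hence m_α(x) = x^3 + 90x^2 + 2700x + 25900.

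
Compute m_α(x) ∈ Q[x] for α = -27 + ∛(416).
m_α(x) = x^3 + 81x^2 + 2187x + 19267

Set β = α + 27 = ∛(416), so β^3 = 416. Then (α + 27)^3 - 416 = 0, i.e. α is a root of g(x) = (x + 27)^3 - 416 = x^3 + 81x^2 + 2187x + 19267. Since g(x) = h(x + 27) where h(x) = x^3 - 416, and h is irreducible over Q (because 416 is not a perfect cube, so h has no rational root, and a monic cubic with no rational root is irreducible), g is also irreducible (irreducibility is preserved under the substitution x → x + 27). Hence m_α(x) = x^3 + 81x^2 + 2187x + 19267.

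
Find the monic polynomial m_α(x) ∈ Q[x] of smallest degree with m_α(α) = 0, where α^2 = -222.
m_α(x) = x^2 + 222

α satisfies α^2 + 222 = 0, so x^2 + 222 annihilates α. Since d = -222 is squarefree and ≠ 1, it is not a perfect square in Q, so x^2 + 222 has no rational root and is therefore irreducible over Q (a degree-2 polynomial over a field is irreducible iff it has no root). Hence m_α(x) = x^2 + 222.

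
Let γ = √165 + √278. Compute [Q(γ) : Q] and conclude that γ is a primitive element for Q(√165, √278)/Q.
[Q(γ) : Q] = 4 (equivalently, Q(γ) = Q(√165, √278))

Obviously Q(γ) ⊆ Q(√165, √278), and [Q(√165, √278):Q] = 4 (since 165, 278 are distinct squarefree integers > 1 with 45870 not a perfect square). To show equality we compute the minimal polynomial of γ. From γ = √165 + √278: γ^2 = 165 + 2√(45870) + 278 = 443 + 2√(45870), so γ^2 - 443 = 2√(45870); squaring, (γ^2 - 443)^2 = 4·45870, i.e. γ^4 - 886γ^2 + 196249 - 183480 = 0, i.e. γ^4 - 886γ^2 + 12769 = 0. So γ is a root of x^4 - 886x^2 + 12769. This polynomial is irreducible over Q: it has no rational root (each ±√165 ± √278 is irrational), and any factorization into two quadratics over Q would force √(45870) ∈ Q (pairing opposite roots) or √165, √278 ∈ Q (other pairings), all impossible. Hence [Q(γ):Q] = 4 = [Q(√165, √278):Q], so Q(γ) = Q(√165, √278).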